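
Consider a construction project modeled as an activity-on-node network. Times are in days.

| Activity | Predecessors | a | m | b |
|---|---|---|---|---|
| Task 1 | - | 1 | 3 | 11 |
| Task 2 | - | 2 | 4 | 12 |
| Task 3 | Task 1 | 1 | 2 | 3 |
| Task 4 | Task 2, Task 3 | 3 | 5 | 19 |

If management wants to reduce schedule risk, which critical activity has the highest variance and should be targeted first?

Task 4

te_Task 1 = (1 + 4·3 + 11)/6 = 24/6 = 4; σ²_Task 1 = ((11−1)/6)² = 2.778
te_Task 2 = (2 + 4·4 + 12)/6 = 30/6 = 5; σ²_Task 2 = ((12−2)/6)² = 2.778
te_Task 3 = (1 + 4·2 + 3)/6 = 12/6 = 2; σ²_Task 3 = ((3−1)/6)² = 0.111
te_Task 4 = (3 + 4·5 + 19)/6 = 42/6 = 7; σ²_Task 4 = ((19−3)/6)² = 7.111

Forward pass:
ES_Task 1 = 0; EF_Task 1 = 4
ES_Task 2 = 0; EF_Task 2 = 5
ES_Task 3 = 4; EF_Task 3 = 4+2 = 6
ES_Task 4 = max(EF_Task 2=5, EF_Task 3=6) = 6; EF_Task 4 = 6+7 = 13
Expected project duration μ = 13 days. Critical path: Task 1 → Task 3 → Task 4.

Variances on critical path: σ²_Task 1=2.778, σ²_Task 3=0.111, σ²_Task 4=7.111.
Largest is σ²_Task 4 = 7.111.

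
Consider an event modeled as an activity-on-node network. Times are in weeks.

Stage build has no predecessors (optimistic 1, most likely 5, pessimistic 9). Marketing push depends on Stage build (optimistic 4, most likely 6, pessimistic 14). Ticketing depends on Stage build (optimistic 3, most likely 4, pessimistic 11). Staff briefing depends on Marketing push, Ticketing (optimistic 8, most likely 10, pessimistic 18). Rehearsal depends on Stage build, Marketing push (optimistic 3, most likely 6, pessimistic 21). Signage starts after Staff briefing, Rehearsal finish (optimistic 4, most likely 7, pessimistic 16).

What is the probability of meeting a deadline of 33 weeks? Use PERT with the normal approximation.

0.724

te_Stage build = (1 + 4·5 + 9)/6 = 30/6 = 5; σ²_Stage build = ((9−1)/6)² = 1.778
te_Marketing push = (4 + 4·6 + 14)/6 = 42/6 = 7; σ²_Marketing push = ((14−4)/6)² = 2.778
te_Ticketing = (3 + 4·4 + 11)/6 = 30/6 = 5; σ²_Ticketing = ((11−3)/6)² = 1.778
te_Staff briefing = (8 + 4·10 + 18)/6 = 66/6 = 11; σ²_Staff briefing = ((18−8)/6)² = 2.778
te_Rehearsal = (3 + 4·6 + 21)/6 = 48/6 = 8; σ²_Rehearsal = ((21−3)/6)² = 9.000
te_Signage = (4 + 4·7 + 16)/6 = 48/6 = 8; σ²_Signage = ((16−4)/6)² = 4.000

Forward pass:
ES_Stage build = 0; EF_Stage build = 5
ES_Marketing push = 5; EF_Marketing push = 5+7 = 12
ES_Ticketing = 5; EF_Ticketing = 5+5 = 10
ES_Staff briefing = max(EF_Marketing push=12, EF_Ticketing=10) = 12; EF_Staff briefing = 12+11 = 23
ES_Rehearsal = max(EF_Stage build=5, EF_Marketing push=12) = 12; EF_Rehearsal = 12+8 = 20
ES_Signage = max(EF_Staff briefing=23, EF_Rehearsal=20) = 23; EF_Signage = 23+8 = 31
Expected project duration μ = 31 weeks. Critical path: Stage build → Marketing push → Staff briefing → Signage.

Variance along critical path = 1.778 + 2.778 + 2.778 + 4.000 = 11.333; σ = √11.333 = 3.367 weeks.
Z = (33 − 31) / 3.367 = 0.594
P(T ≤ 33) = Φ(0.594) ≈ 0.724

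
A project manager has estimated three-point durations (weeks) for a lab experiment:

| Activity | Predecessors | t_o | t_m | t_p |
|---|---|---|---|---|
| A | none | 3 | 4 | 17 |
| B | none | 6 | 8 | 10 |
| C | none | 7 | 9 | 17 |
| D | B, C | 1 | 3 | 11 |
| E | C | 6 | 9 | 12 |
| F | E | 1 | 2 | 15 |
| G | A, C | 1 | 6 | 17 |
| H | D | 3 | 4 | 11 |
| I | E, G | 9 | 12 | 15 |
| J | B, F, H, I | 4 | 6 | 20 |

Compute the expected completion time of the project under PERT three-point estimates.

te_A = (3 + 4·4 + 17)/6 = 36/6 = 6
te_B = (6 + 4·8 + 10)/6 = 48/6 = 8
te_C = (7 + 4·9 + 17)/6 = 60/6 = 10
te_D = (1 + 4·3 + 11)/6 = 24/6 = 4
te_E = (6 + 4·9 + 12)/6 = 54/6 = 9
te_F = (1 + 4·2 + 15)/6 = 24/6 = 4
te_G = (1 + 4·6 + 17)/6 = 42/6 = 7
te_H = (3 + 4·4 + 11)/6 = 30/6 = 5
te_I = (9 + 4·12 + 15)/6 = 72/6 = 12
te_J = (4 + 4·6 + 20)/6 = 48/6 = 8

Forward pass:
ES_A = 0; EF_A = 6
ES_B = 0; EF_B = 8
ES_C = 0; EF_C = 10
ES_D = max(EF_B=8, EF_C=10) = 10; EF_D = 10+4 = 14
ES_E = 10; EF_E = 10+9 = 19
ES_F = 19; EF_F = 19+4 = 23
ES_G = max(EF_A=6, EF_C=10) = 10; EF_G = 10+7 = 17
ES_H = 14; EF_H = 14+5 = 19
ES_I = max(EF_E=19, EF_G=17) = 19; EF_I = 19+12 = 31
ES_J = max(EF_B=8, EF_F=23, EF_H=19, EF_I=31) = 31; EF_J = 31+8 = 39
Expected project duration μ = 39 weeks. Critical path: C → E → I → J.

39 weeks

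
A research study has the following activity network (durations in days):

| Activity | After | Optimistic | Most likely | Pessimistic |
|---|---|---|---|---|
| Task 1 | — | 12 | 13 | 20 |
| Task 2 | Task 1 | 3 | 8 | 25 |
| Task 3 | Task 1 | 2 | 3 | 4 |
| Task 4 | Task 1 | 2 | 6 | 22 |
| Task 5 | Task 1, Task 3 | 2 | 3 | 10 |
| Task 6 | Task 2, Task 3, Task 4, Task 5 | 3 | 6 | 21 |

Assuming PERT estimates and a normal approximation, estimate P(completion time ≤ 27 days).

te_Task 1 = (12 + 4·13 + 20)/6 = 84/6 = 14; σ²_Task 1 = ((20−12)/6)² = 1.778
te_Task 2 = (3 + 4·8 + 25)/6 = 60/6 = 10; σ²_Task 2 = ((25−3)/6)² = 13.444
te_Task 3 = (2 + 4·3 + 4)/6 = 18/6 = 3; σ²_Task 3 = ((4−2)/6)² = 0.111
te_Task 4 = (2 + 4·6 + 22)/6 = 48/6 = 8; σ²_Task 4 = ((22−2)/6)² = 11.111
te_Task 5 = (2 + 4·3 + 10)/6 = 24/6 = 4; σ²_Task 5 = ((10−2)/6)² = 1.778
te_Task 6 = (3 + 4·6 + 21)/6 = 48/6 = 8; σ²_Task 6 = ((21−3)/6)² = 9.000

Forward pass:
ES_Task 1 = 0; EF_Task 1 = 14
ES_Task 2 = 14; EF_Task 2 = 14+10 = 24
ES_Task 3 = 14; EF_Task 3 = 14+3 = 17
ES_Task 4 = 14; EF_Task 4 = 14+8 = 22
ES_Task 5 = max(EF_Task 1=14, EF_Task 3=17) = 17; EF_Task 5 = 17+4 = 21
ES_Task 6 = max(EF_Task 2=24, EF_Task 3=17, EF_Task 4=22, EF_Task 5=21) = 24; EF_Task 6 = 24+8 = 32
Expected project duration μ = 32 days. Critical path: Task 1 → Task 2 → Task 6.

Variance along critical path = 1.778 + 13.444 + 9.000 = 24.222; σ = √24.222 = 4.922 days.
Z = (27 − 32) / 4.922 = -1.016
P(T ≤ 27) = Φ(-1.016) ≈ 0.155

0.155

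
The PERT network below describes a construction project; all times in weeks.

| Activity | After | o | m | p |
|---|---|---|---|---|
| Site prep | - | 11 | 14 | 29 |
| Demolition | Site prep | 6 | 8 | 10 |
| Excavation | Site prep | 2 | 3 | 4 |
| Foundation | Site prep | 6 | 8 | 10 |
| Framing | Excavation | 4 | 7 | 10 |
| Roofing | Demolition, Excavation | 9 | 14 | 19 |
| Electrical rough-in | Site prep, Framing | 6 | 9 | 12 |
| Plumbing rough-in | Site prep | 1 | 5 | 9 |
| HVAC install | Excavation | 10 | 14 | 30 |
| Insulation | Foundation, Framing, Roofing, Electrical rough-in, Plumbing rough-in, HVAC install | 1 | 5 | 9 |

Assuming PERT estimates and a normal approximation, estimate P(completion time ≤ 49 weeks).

0.946

te_Site prep = (11 + 4·14 + 29)/6 = 96/6 = 16; σ²_Site prep = ((29−11)/6)² = 9.000
te_Demolition = (6 + 4·8 + 10)/6 = 48/6 = 8; σ²_Demolition = ((10−6)/6)² = 0.444
te_Excavation = (2 + 4·3 + 4)/6 = 18/6 = 3; σ²_Excavation = ((4−2)/6)² = 0.111
te_Foundation = (6 + 4·8 + 10)/6 = 48/6 = 8; σ²_Foundation = ((10−6)/6)² = 0.444
te_Framing = (4 + 4·7 + 10)/6 = 42/6 = 7; σ²_Framing = ((10−4)/6)² = 1.000
te_Roofing = (9 + 4·14 + 19)/6 = 84/6 = 14; σ²_Roofing = ((19−9)/6)² = 2.778
te_Electrical rough-in = (6 + 4·9 + 12)/6 = 54/6 = 9; σ²_Electrical rough-in = ((12−6)/6)² = 1.000
te_Plumbing rough-in = (1 + 4·5 + 9)/6 = 30/6 = 5; σ²_Plumbing rough-in = ((9−1)/6)² = 1.778
te_HVAC install = (10 + 4·14 + 30)/6 = 96/6 = 16; σ²_HVAC install = ((30−10)/6)² = 11.111
te_Insulation = (1 + 4·5 + 9)/6 = 30/6 = 5; σ²_Insulation = ((9−1)/6)² = 1.778

Forward pass:
ES_Site prep = 0; EF_Site prep = 16
ES_Demolition = 16; EF_Demolition = 16+8 = 24
ES_Excavation = 16; EF_Excavation = 16+3 = 19
ES_Foundation = 16; EF_Foundation = 16+8 = 24
ES_Framing = 19; EF_Framing = 19+7 = 26
ES_Roofing = max(EF_Demolition=24, EF_Excavation=19) = 24; EF_Roofing = 24+14 = 38
ES_Electrical rough-in = max(EF_Site prep=16, EF_Framing=26) = 26; EF_Electrical rough-in = 26+9 = 35
ES_Plumbing rough-in = 16; EF_Plumbing rough-in = 16+5 = 21
ES_HVAC install = 19; EF_HVAC install = 19+16 = 35
ES_Insulation = max(EF_Foundation=24, EF_Framing=26, EF_Roofing=38, EF_Electrical rough-in=35, EF_Plumbing rough-in=21, EF_HVAC install=35) = 38; EF_Insulation = 38+5 = 43
Expected project duration μ = 43 weeks. Critical path: Site prep → Demolition → Roofing → Insulation.

Variance along critical path = 9.000 + 0.444 + 2.778 + 1.778 = 14.000; σ = √14.000 = 3.742 weeks.
Z = (49 − 43) / 3.742 = 1.604
P(T ≤ 49) = Φ(1.604) ≈ 0.946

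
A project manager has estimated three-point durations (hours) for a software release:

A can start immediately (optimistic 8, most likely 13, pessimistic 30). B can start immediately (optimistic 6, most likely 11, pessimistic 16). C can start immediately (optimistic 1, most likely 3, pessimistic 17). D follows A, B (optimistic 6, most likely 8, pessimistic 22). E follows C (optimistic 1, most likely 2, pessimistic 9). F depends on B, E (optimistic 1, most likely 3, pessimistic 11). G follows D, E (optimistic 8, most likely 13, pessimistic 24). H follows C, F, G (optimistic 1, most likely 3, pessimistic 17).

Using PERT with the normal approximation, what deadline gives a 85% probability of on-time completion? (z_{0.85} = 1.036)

te_A = (8 + 4·13 + 30)/6 = 90/6 = 15; σ²_A = ((30−8)/6)² = 13.444
te_B = (6 + 4·11 + 16)/6 = 66/6 = 11; σ²_B = ((16−6)/6)² = 2.778
te_C = (1 + 4·3 + 17)/6 = 30/6 = 5; σ²_C = ((17−1)/6)² = 7.111
te_D = (6 + 4·8 + 22)/6 = 60/6 = 10; σ²_D = ((22−6)/6)² = 7.111
te_E = (1 + 4·2 + 9)/6 = 18/6 = 3; σ²_E = ((9−1)/6)² = 1.778
te_F = (1 + 4·3 + 11)/6 = 24/6 = 4; σ²_F = ((11−1)/6)² = 2.778
te_G = (8 + 4·13 + 24)/6 = 84/6 = 14; σ²_G = ((24−8)/6)² = 7.111
te_H = (1 + 4·3 + 17)/6 = 30/6 = 5; σ²_H = ((17−1)/6)² = 7.111

Forward pass:
ES_A = 0; EF_A = 15
ES_B = 0; EF_B = 11
ES_C = 0; EF_C = 5
ES_D = max(EF_A=15, EF_B=11) = 15; EF_D = 15+10 = 25
ES_E = 5; EF_E = 5+3 = 8
ES_F = max(EF_B=11, EF_E=8) = 11; EF_F = 11+4 = 15
ES_G = max(EF_D=25, EF_E=8) = 25; EF_G = 25+14 = 39
ES_H = max(EF_C=5, EF_F=15, EF_G=39) = 39; EF_H = 39+5 = 44
Expected project duration μ = 44 hours. Critical path: A → D → G → H.

Variance along critical path = 13.444 + 7.111 + 7.111 + 7.111 = 34.778; σ = 5.897 hours.
D = μ + z·σ = 44 + 1.036·5.897 = 50.1 hours

50.1 hours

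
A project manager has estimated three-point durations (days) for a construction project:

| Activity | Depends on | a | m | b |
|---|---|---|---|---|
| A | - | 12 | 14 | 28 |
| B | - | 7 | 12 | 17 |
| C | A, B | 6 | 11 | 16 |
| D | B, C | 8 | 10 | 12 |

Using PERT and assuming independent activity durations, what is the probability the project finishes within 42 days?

te_A = (12 + 4·14 + 28)/6 = 96/6 = 16; σ²_A = ((28−12)/6)² = 7.111
te_B = (7 + 4·12 + 17)/6 = 72/6 = 12; σ²_B = ((17−7)/6)² = 2.778
te_C = (6 + 4·11 + 16)/6 = 66/6 = 11; σ²_C = ((16−6)/6)² = 2.778
te_D = (8 + 4·10 + 12)/6 = 60/6 = 10; σ²_D = ((12−8)/6)² = 0.444

Forward pass:
ES_A = 0; EF_A = 16
ES_B = 0; EF_B = 12
ES_C = max(EF_A=16, EF_B=12) = 16; EF_C = 16+11 = 27
ES_D = max(EF_B=12, EF_C=27) = 27; EF_D = 27+10 = 37
Expected project duration μ = 37 days. Critical path: A → C → D.

Variance along critical path = 7.111 + 2.778 + 0.444 = 10.333; σ = √10.333 = 3.215 days.
Z = (42 − 37) / 3.215 = 1.555
P(T ≤ 42) = Φ(1.555) ≈ 0.940

0.940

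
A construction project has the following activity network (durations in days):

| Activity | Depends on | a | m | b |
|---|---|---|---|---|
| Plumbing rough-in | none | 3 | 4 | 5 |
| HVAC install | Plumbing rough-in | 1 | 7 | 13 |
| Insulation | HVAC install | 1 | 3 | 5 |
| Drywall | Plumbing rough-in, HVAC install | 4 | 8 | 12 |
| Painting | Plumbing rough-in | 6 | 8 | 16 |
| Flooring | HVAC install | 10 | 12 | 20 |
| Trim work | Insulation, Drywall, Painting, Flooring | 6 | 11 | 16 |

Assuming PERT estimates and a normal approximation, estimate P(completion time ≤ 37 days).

te_Plumbing rough-in = (3 + 4·4 + 5)/6 = 24/6 = 4; σ²_Plumbing rough-in = ((5−3)/6)² = 0.111
te_HVAC install = (1 + 4·7 + 13)/6 = 42/6 = 7; σ²_HVAC install = ((13−1)/6)² = 4.000
te_Insulation = (1 + 4·3 + 5)/6 = 18/6 = 3; σ²_Insulation = ((5−1)/6)² = 0.444
te_Drywall = (4 + 4·8 + 12)/6 = 48/6 = 8; σ²_Drywall = ((12−4)/6)² = 1.778
te_Painting = (6 + 4·8 + 16)/6 = 54/6 = 9; σ²_Painting = ((16−6)/6)² = 2.778
te_Flooring = (10 + 4·12 + 20)/6 = 78/6 = 13; σ²_Flooring = ((20−10)/6)² = 2.778
te_Trim work = (6 + 4·11 + 16)/6 = 66/6 = 11; σ²_Trim work = ((16−6)/6)² = 2.778

Forward pass:
ES_Plumbing rough-in = 0; EF_Plumbing rough-in = 4
ES_HVAC install = 4; EF_HVAC install = 4+7 = 11
ES_Insulation = 11; EF_Insulation = 11+3 = 14
ES_Drywall = max(EF_Plumbing rough-in=4, EF_HVAC install=11) = 11; EF_Drywall = 11+8 = 19
ES_Painting = 4; EF_Painting = 4+9 = 13
ES_Flooring = 11; EF_Flooring = 11+13 = 24
ES_Trim work = max(EF_Insulation=14, EF_Drywall=19, EF_Painting=13, EF_Flooring=24) = 24; EF_Trim work = 24+11 = 35
Expected project duration μ = 35 days. Critical path: Plumbing rough-in → HVAC install → Flooring → Trim work.

Variance along critical path = 0.111 + 4.000 + 2.778 + 2.778 = 9.667; σ = √9.667 = 3.109 days.
Z = (37 − 35) / 3.109 = 0.643
P(T ≤ 37) = Φ(0.643) ≈ 0.740

0.740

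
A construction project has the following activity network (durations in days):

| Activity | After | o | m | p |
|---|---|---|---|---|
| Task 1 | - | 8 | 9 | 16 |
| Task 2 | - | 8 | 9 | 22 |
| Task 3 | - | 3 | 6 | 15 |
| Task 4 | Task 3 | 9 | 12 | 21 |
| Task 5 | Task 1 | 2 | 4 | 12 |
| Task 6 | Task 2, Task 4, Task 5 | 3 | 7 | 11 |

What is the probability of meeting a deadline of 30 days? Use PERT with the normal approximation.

0.831

te_Task 1 = (8 + 4·9 + 16)/6 = 60/6 = 10; σ²_Task 1 = ((16−8)/6)² = 1.778
te_Task 2 = (8 + 4·9 + 22)/6 = 66/6 = 11; σ²_Task 2 = ((22−8)/6)² = 5.444
te_Task 3 = (3 + 4·6 + 15)/6 = 42/6 = 7; σ²_Task 3 = ((15−3)/6)² = 4.000
te_Task 4 = (9 + 4·12 + 21)/6 = 78/6 = 13; σ²_Task 4 = ((21−9)/6)² = 4.000
te_Task 5 = (2 + 4·4 + 12)/6 = 30/6 = 5; σ²_Task 5 = ((12−2)/6)² = 2.778
te_Task 6 = (3 + 4·7 + 11)/6 = 42/6 = 7; σ²_Task 6 = ((11−3)/6)² = 1.778

Forward pass:
ES_Task 1 = 0; EF_Task 1 = 10
ES_Task 2 = 0; EF_Task 2 = 11
ES_Task 3 = 0; EF_Task 3 = 7
ES_Task 4 = 7; EF_Task 4 = 7+13 = 20
ES_Task 5 = 10; EF_Task 5 = 10+5 = 15
ES_Task 6 = max(EF_Task 2=11, EF_Task 4=20, EF_Task 5=15) = 20; EF_Task 6 = 20+7 = 27
Expected project duration μ = 27 days. Critical path: Task 3 → Task 4 → Task 6.

Variance along critical path = 4.000 + 4.000 + 1.778 = 9.778; σ = √9.778 = 3.127 days.
Z = (30 − 27) / 3.127 = 0.959
P(T ≤ 30) = Φ(0.959) ≈ 0.831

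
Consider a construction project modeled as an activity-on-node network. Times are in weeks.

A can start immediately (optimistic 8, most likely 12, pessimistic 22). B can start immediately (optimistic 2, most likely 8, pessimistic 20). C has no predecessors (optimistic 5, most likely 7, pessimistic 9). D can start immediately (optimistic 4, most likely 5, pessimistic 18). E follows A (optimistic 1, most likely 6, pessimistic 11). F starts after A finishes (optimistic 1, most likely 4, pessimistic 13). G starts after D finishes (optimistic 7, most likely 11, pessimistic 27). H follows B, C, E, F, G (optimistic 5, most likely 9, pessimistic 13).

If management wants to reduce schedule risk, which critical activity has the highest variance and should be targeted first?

te_A = (8 + 4·12 + 22)/6 = 78/6 = 13; σ²_A = ((22−8)/6)² = 5.444
te_B = (2 + 4·8 + 20)/6 = 54/6 = 9; σ²_B = ((20−2)/6)² = 9.000
te_C = (5 + 4·7 + 9)/6 = 42/6 = 7; σ²_C = ((9−5)/6)² = 0.444
te_D = (4 + 4·5 + 18)/6 = 42/6 = 7; σ²_D = ((18−4)/6)² = 5.444
te_E = (1 + 4·6 + 11)/6 = 36/6 = 6; σ²_E = ((11−1)/6)² = 2.778
te_F = (1 + 4·4 + 13)/6 = 30/6 = 5; σ²_F = ((13−1)/6)² = 4.000
te_G = (7 + 4·11 + 27)/6 = 78/6 = 13; σ²_G = ((27−7)/6)² = 11.111
te_H = (5 + 4·9 + 13)/6 = 54/6 = 9; σ²_H = ((13−5)/6)² = 1.778

Forward pass:
ES_A = 0; EF_A = 13
ES_B = 0; EF_B = 9
ES_C = 0; EF_C = 7
ES_D = 0; EF_D = 7
ES_E = 13; EF_E = 13+6 = 19
ES_F = 13; EF_F = 13+5 = 18
ES_G = 7; EF_G = 7+13 = 20
ES_H = max(EF_B=9, EF_C=7, EF_E=19, EF_F=18, EF_G=20) = 20; EF_H = 20+9 = 29
Expected project duration μ = 29 weeks. Critical path: D → G → H.

Variances on critical path: σ²_D=5.444, σ²_G=11.111, σ²_H=1.778.
Largest is σ²_G = 11.111.

G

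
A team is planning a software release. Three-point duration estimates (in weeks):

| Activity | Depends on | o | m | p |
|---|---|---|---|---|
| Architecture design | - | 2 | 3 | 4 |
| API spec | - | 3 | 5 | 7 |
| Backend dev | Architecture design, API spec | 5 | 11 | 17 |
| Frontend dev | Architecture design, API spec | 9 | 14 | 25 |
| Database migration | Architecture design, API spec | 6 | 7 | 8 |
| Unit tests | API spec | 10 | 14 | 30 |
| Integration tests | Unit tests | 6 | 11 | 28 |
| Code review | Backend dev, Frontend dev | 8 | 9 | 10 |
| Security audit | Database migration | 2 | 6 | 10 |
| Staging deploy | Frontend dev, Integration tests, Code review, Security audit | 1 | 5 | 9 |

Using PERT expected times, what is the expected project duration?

39 weeks

te_Architecture design = (2 + 4·3 + 4)/6 = 18/6 = 3
te_API spec = (3 + 4·5 + 7)/6 = 30/6 = 5
te_Backend dev = (5 + 4·11 + 17)/6 = 66/6 = 11
te_Frontend dev = (9 + 4·14 + 25)/6 = 90/6 = 15
te_Database migration = (6 + 4·7 + 8)/6 = 42/6 = 7
te_Unit tests = (10 + 4·14 + 30)/6 = 96/6 = 16
te_Integration tests = (6 + 4·11 + 28)/6 = 78/6 = 13
te_Code review = (8 + 4·9 + 10)/6 = 54/6 = 9
te_Security audit = (2 + 4·6 + 10)/6 = 36/6 = 6
te_Staging deploy = (1 + 4·5 + 9)/6 = 30/6 = 5

Forward pass:
ES_Architecture design = 0; EF_Architecture design = 3
ES_API spec = 0; EF_API spec = 5
ES_Backend dev = max(EF_Architecture design=3, EF_API spec=5) = 5; EF_Backend dev = 5+11 = 16
ES_Frontend dev = max(EF_Architecture design=3, EF_API spec=5) = 5; EF_Frontend dev = 5+15 = 20
ES_Database migration = max(EF_Architecture design=3, EF_API spec=5) = 5; EF_Database migration = 5+7 = 12
ES_Unit tests = 5; EF_Unit tests = 5+16 = 21
ES_Integration tests = 21; EF_Integration tests = 21+13 = 34
ES_Code review = max(EF_Backend dev=16, EF_Frontend dev=20) = 20; EF_Code review = 20+9 = 29
ES_Security audit = 12; EF_Security audit = 12+6 = 18
ES_Staging deploy = max(EF_Frontend dev=20, EF_Integration tests=34, EF_Code review=29, EF_Security audit=18) = 34; EF_Staging deploy = 34+5 = 39
Expected project duration μ = 39 weeks. Critical path: API spec → Unit tests → Integration tests → Staging deploy.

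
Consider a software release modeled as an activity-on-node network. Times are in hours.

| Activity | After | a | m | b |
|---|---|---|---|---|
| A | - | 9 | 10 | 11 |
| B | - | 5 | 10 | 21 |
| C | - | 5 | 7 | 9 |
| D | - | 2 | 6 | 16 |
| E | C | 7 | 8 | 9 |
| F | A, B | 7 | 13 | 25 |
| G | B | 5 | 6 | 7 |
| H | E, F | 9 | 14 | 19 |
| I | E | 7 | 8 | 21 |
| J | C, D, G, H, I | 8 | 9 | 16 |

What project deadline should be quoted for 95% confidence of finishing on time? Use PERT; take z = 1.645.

te_A = (9 + 4·10 + 11)/6 = 60/6 = 10; σ²_A = ((11−9)/6)² = 0.111
te_B = (5 + 4·10 + 21)/6 = 66/6 = 11; σ²_B = ((21−5)/6)² = 7.111
te_C = (5 + 4·7 + 9)/6 = 42/6 = 7; σ²_C = ((9−5)/6)² = 0.444
te_D = (2 + 4·6 + 16)/6 = 42/6 = 7; σ²_D = ((16−2)/6)² = 5.444
te_E = (7 + 4·8 + 9)/6 = 48/6 = 8; σ²_E = ((9−7)/6)² = 0.111
te_F = (7 + 4·13 + 25)/6 = 84/6 = 14; σ²_F = ((25−7)/6)² = 9.000
te_G = (5 + 4·6 + 7)/6 = 36/6 = 6; σ²_G = ((7−5)/6)² = 0.111
te_H = (9 + 4·14 + 19)/6 = 84/6 = 14; σ²_H = ((19−9)/6)² = 2.778
te_I = (7 + 4·8 + 21)/6 = 60/6 = 10; σ²_I = ((21−7)/6)² = 5.444
te_J = (8 + 4·9 + 16)/6 = 60/6 = 10; σ²_J = ((16−8)/6)² = 1.778

Forward pass:
ES_A = 0; EF_A = 10
ES_B = 0; EF_B = 11
ES_C = 0; EF_C = 7
ES_D = 0; EF_D = 7
ES_E = 7; EF_E = 7+8 = 15
ES_F = max(EF_A=10, EF_B=11) = 11; EF_F = 11+14 = 25
ES_G = 11; EF_G = 11+6 = 17
ES_H = max(EF_E=15, EF_F=25) = 25; EF_H = 25+14 = 39
ES_I = 15; EF_I = 15+10 = 25
ES_J = max(EF_C=7, EF_D=7, EF_G=17, EF_H=39, EF_I=25) = 39; EF_J = 39+10 = 49
Expected project duration μ = 49 hours. Critical path: B → F → H → J.

Variance along critical path = 7.111 + 9.000 + 2.778 + 1.778 = 20.667; σ = 4.546 hours.
D = μ + z·σ = 49 + 1.645·4.546 = 56.5 hours

56.5 hours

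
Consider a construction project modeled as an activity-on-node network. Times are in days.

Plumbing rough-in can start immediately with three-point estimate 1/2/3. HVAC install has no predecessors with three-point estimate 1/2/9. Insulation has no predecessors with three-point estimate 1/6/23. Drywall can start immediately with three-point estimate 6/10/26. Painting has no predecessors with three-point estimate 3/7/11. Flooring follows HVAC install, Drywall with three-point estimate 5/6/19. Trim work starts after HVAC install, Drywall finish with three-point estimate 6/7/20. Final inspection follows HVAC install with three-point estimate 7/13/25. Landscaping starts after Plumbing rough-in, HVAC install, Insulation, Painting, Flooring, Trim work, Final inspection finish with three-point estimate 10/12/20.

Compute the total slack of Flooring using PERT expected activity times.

1 days

te_Plumbing rough-in = (1 + 4·2 + 3)/6 = 12/6 = 2
te_HVAC install = (1 + 4·2 + 9)/6 = 18/6 = 3
te_Insulation = (1 + 4·6 + 23)/6 = 48/6 = 8
te_Drywall = (6 + 4·10 + 26)/6 = 72/6 = 12
te_Painting = (3 + 4·7 + 11)/6 = 42/6 = 7
te_Flooring = (5 + 4·6 + 19)/6 = 48/6 = 8
te_Trim work = (6 + 4·7 + 20)/6 = 54/6 = 9
te_Final inspection = (7 + 4·13 + 25)/6 = 84/6 = 14
te_Landscaping = (10 + 4·12 + 20)/6 = 78/6 = 13

Forward pass:
ES_Plumbing rough-in = 0; EF_Plumbing rough-in = 2
ES_HVAC install = 0; EF_HVAC install = 3
ES_Insulation = 0; EF_Insulation = 8
ES_Drywall = 0; EF_Drywall = 12
ES_Painting = 0; EF_Painting = 7
ES_Flooring = max(EF_HVAC install=3, EF_Drywall=12) = 12; EF_Flooring = 12+8 = 20
ES_Trim work = max(EF_HVAC install=3, EF_Drywall=12) = 12; EF_Trim work = 12+9 = 21
ES_Final inspection = 3; EF_Final inspection = 3+14 = 17
ES_Landscaping = max(EF_Plumbing rough-in=2, EF_HVAC install=3, EF_Insulation=8, EF_Painting=7, EF_Flooring=20, EF_Trim work=21, EF_Final inspection=17) = 21; EF_Landscaping = 21+13 = 34
Expected project duration μ = 34 days. Critical path: Drywall → Trim work → Landscaping.

Backward pass:
LF_Landscaping = 34; LS_Landscaping = 34−13 = 21
LF_Final inspection = LS_Landscaping = 21; LS_Final inspection = 21−14 = 7
LF_Trim work = LS_Landscaping = 21; LS_Trim work = 21−9 = 12
LF_Flooring = LS_Landscaping = 21; LS_Flooring = 21−8 = 13
LF_Painting = LS_Landscaping = 21; LS_Painting = 21−7 = 14
LF_Drywall = min(LS_Flooring=13, LS_Trim work=12) = 12; LS_Drywall = 12−12 = 0
LF_Insulation = LS_Landscaping = 21; LS_Insulation = 21−8 = 13
LF_HVAC install = min(LS_Flooring=13, LS_Trim work=12, LS_Final inspection=7, LS_Landscaping=21) = 7; LS_HVAC install = 7−3 = 4
LF_Plumbing rough-in = LS_Landscaping = 21; LS_Plumbing rough-in = 21−2 = 19
Slack_Flooring = LS_Flooring − ES_Flooring = 13 − 12 = 1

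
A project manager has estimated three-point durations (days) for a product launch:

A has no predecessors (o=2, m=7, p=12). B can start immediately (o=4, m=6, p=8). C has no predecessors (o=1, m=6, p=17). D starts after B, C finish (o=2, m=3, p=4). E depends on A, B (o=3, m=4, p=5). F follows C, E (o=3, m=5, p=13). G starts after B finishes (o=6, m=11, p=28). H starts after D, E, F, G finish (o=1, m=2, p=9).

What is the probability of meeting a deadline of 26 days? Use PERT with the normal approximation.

te_A = (2 + 4·7 + 12)/6 = 42/6 = 7; σ²_A = ((12−2)/6)² = 2.778
te_B = (4 + 4·6 + 8)/6 = 36/6 = 6; σ²_B = ((8−4)/6)² = 0.444
te_C = (1 + 4·6 + 17)/6 = 42/6 = 7; σ²_C = ((17−1)/6)² = 7.111
te_D = (2 + 4·3 + 4)/6 = 18/6 = 3; σ²_D = ((4−2)/6)² = 0.111
te_E = (3 + 4·4 + 5)/6 = 24/6 = 4; σ²_E = ((5−3)/6)² = 0.111
te_F = (3 + 4·5 + 13)/6 = 36/6 = 6; σ²_F = ((13−3)/6)² = 2.778
te_G = (6 + 4·11 + 28)/6 = 78/6 = 13; σ²_G = ((28−6)/6)² = 13.444
te_H = (1 + 4·2 + 9)/6 = 18/6 = 3; σ²_H = ((9−1)/6)² = 1.778

Forward pass:
ES_A = 0; EF_A = 7
ES_B = 0; EF_B = 6
ES_C = 0; EF_C = 7
ES_D = max(EF_B=6, EF_C=7) = 7; EF_D = 7+3 = 10
ES_E = max(EF_A=7, EF_B=6) = 7; EF_E = 7+4 = 11
ES_F = max(EF_C=7, EF_E=11) = 11; EF_F = 11+6 = 17
ES_G = 6; EF_G = 6+13 = 19
ES_H = max(EF_D=10, EF_E=11, EF_F=17, EF_G=19) = 19; EF_H = 19+3 = 22
Expected project duration μ = 22 days. Critical path: B → G → H.

Variance along critical path = 0.444 + 13.444 + 1.778 = 15.667; σ = √15.667 = 3.958 days.
Z = (26 − 22) / 3.958 = 1.011
P(T ≤ 26) = Φ(1.011) ≈ 0.844

0.844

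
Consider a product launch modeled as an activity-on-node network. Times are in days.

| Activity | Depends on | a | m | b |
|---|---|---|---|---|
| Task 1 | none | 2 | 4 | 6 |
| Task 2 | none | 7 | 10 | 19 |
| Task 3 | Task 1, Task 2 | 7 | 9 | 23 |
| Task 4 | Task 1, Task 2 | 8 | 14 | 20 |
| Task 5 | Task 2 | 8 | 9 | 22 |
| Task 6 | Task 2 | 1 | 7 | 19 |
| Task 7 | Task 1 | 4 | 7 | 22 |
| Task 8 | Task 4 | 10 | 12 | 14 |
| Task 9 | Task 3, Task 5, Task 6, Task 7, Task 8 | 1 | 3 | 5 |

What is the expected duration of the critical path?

te_Task 1 = (2 + 4·4 + 6)/6 = 24/6 = 4
te_Task 2 = (7 + 4·10 + 19)/6 = 66/6 = 11
te_Task 3 = (7 + 4·9 + 23)/6 = 66/6 = 11
te_Task 4 = (8 + 4·14 + 20)/6 = 84/6 = 14
te_Task 5 = (8 + 4·9 + 22)/6 = 66/6 = 11
te_Task 6 = (1 + 4·7 + 19)/6 = 48/6 = 8
te_Task 7 = (4 + 4·7 + 22)/6 = 54/6 = 9
te_Task 8 = (10 + 4·12 + 14)/6 = 72/6 = 12
te_Task 9 = (1 + 4·3 + 5)/6 = 18/6 = 3

Forward pass:
ES_Task 1 = 0; EF_Task 1 = 4
ES_Task 2 = 0; EF_Task 2 = 11
ES_Task 3 = max(EF_Task 1=4, EF_Task 2=11) = 11; EF_Task 3 = 11+11 = 22
ES_Task 4 = max(EF_Task 1=4, EF_Task 2=11) = 11; EF_Task 4 = 11+14 = 25
ES_Task 5 = 11; EF_Task 5 = 11+11 = 22
ES_Task 6 = 11; EF_Task 6 = 11+8 = 19
ES_Task 7 = 4; EF_Task 7 = 4+9 = 13
ES_Task 8 = 25; EF_Task 8 = 25+12 = 37
ES_Task 9 = max(EF_Task 3=22, EF_Task 5=22, EF_Task 6=19, EF_Task 7=13, EF_Task 8=37) = 37; EF_Task 9 = 37+3 = 40
Expected project duration μ = 40 days. Critical path: Task 2 → Task 4 → Task 8 → Task 9.

40 days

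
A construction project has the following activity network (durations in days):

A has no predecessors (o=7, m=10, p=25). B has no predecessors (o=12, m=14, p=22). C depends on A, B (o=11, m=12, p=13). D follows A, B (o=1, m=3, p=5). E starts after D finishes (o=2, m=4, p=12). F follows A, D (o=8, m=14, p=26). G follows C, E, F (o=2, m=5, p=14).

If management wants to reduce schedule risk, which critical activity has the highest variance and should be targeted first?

F

te_A = (7 + 4·10 + 25)/6 = 72/6 = 12; σ²_A = ((25−7)/6)² = 9.000
te_B = (12 + 4·14 + 22)/6 = 90/6 = 15; σ²_B = ((22−12)/6)² = 2.778
te_C = (11 + 4·12 + 13)/6 = 72/6 = 12; σ²_C = ((13−11)/6)² = 0.111
te_D = (1 + 4·3 + 5)/6 = 18/6 = 3; σ²_D = ((5−1)/6)² = 0.444
te_E = (2 + 4·4 + 12)/6 = 30/6 = 5; σ²_E = ((12−2)/6)² = 2.778
te_F = (8 + 4·14 + 26)/6 = 90/6 = 15; σ²_F = ((26−8)/6)² = 9.000
te_G = (2 + 4·5 + 14)/6 = 36/6 = 6; σ²_G = ((14−2)/6)² = 4.000

Forward pass:
ES_A = 0; EF_A = 12
ES_B = 0; EF_B = 15
ES_C = max(EF_A=12, EF_B=15) = 15; EF_C = 15+12 = 27
ES_D = max(EF_A=12, EF_B=15) = 15; EF_D = 15+3 = 18
ES_E = 18; EF_E = 18+5 = 23
ES_F = max(EF_A=12, EF_D=18) = 18; EF_F = 18+15 = 33
ES_G = max(EF_C=27, EF_E=23, EF_F=33) = 33; EF_G = 33+6 = 39
Expected project duration μ = 39 days. Critical path: B → D → F → G.

Variances on critical path: σ²_B=2.778, σ²_D=0.444, σ²_F=9.000, σ²_G=4.000.
Largest is σ²_F = 9.000.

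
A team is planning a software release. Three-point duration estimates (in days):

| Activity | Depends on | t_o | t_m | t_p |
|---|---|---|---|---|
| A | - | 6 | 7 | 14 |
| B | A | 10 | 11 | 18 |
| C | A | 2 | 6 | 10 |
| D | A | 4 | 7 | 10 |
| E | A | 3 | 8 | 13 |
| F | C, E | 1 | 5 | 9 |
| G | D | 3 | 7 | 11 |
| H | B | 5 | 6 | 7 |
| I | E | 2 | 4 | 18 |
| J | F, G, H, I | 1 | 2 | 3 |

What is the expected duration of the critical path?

te_A = (6 + 4·7 + 14)/6 = 48/6 = 8
te_B = (10 + 4·11 + 18)/6 = 72/6 = 12
te_C = (2 + 4·6 + 10)/6 = 36/6 = 6
te_D = (4 + 4·7 + 10)/6 = 42/6 = 7
te_E = (3 + 4·8 + 13)/6 = 48/6 = 8
te_F = (1 + 4·5 + 9)/6 = 30/6 = 5
te_G = (3 + 4·7 + 11)/6 = 42/6 = 7
te_H = (5 + 4·6 + 7)/6 = 36/6 = 6
te_I = (2 + 4·4 + 18)/6 = 36/6 = 6
te_J = (1 + 4·2 + 3)/6 = 12/6 = 2

Forward pass:
ES_A = 0; EF_A = 8
ES_B = 8; EF_B = 8+12 = 20
ES_C = 8; EF_C = 8+6 = 14
ES_D = 8; EF_D = 8+7 = 15
ES_E = 8; EF_E = 8+8 = 16
ES_F = max(EF_C=14, EF_E=16) = 16; EF_F = 16+5 = 21
ES_G = 15; EF_G = 15+7 = 22
ES_H = 20; EF_H = 20+6 = 26
ES_I = 16; EF_I = 16+6 = 22
ES_J = max(EF_F=21, EF_G=22, EF_H=26, EF_I=22) = 26; EF_J = 26+2 = 28
Expected project duration μ = 28 days. Critical path: A → B → H → J.

28 days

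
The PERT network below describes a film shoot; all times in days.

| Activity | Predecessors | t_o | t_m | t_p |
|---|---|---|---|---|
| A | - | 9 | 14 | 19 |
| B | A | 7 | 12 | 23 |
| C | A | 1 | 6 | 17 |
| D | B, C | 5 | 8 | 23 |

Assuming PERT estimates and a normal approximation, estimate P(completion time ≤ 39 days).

0.677

te_A = (9 + 4·14 + 19)/6 = 84/6 = 14; σ²_A = ((19−9)/6)² = 2.778
te_B = (7 + 4·12 + 23)/6 = 78/6 = 13; σ²_B = ((23−7)/6)² = 7.111
te_C = (1 + 4·6 + 17)/6 = 42/6 = 7; σ²_C = ((17−1)/6)² = 7.111
te_D = (5 + 4·8 + 23)/6 = 60/6 = 10; σ²_D = ((23−5)/6)² = 9.000

Forward pass:
ES_A = 0; EF_A = 14
ES_B = 14; EF_B = 14+13 = 27
ES_C = 14; EF_C = 14+7 = 21
ES_D = max(EF_B=27, EF_C=21) = 27; EF_D = 27+10 = 37
Expected project duration μ = 37 days. Critical path: A → B → D.

Variance along critical path = 2.778 + 7.111 + 9.000 = 18.889; σ = √18.889 = 4.346 days.
Z = (39 − 37) / 4.346 = 0.460
P(T ≤ 39) = Φ(0.460) ≈ 0.677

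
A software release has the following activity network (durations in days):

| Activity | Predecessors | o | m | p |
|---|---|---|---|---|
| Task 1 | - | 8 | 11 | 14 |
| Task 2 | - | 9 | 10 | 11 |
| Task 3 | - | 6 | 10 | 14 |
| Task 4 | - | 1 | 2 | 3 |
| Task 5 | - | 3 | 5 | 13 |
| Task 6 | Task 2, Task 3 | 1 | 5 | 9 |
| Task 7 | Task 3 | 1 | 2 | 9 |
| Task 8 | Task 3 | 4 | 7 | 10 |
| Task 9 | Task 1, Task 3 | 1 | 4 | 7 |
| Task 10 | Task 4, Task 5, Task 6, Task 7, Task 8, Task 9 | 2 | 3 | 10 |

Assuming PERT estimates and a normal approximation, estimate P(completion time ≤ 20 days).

te_Task 1 = (8 + 4·11 + 14)/6 = 66/6 = 11; σ²_Task 1 = ((14−8)/6)² = 1.000
te_Task 2 = (9 + 4·10 + 11)/6 = 60/6 = 10; σ²_Task 2 = ((11−9)/6)² = 0.111
te_Task 3 = (6 + 4·10 + 14)/6 = 60/6 = 10; σ²_Task 3 = ((14−6)/6)² = 1.778
te_Task 4 = (1 + 4·2 + 3)/6 = 12/6 = 2; σ²_Task 4 = ((3−1)/6)² = 0.111
te_Task 5 = (3 + 4·5 + 13)/6 = 36/6 = 6; σ²_Task 5 = ((13−3)/6)² = 2.778
te_Task 6 = (1 + 4·5 + 9)/6 = 30/6 = 5; σ²_Task 6 = ((9−1)/6)² = 1.778
te_Task 7 = (1 + 4·2 + 9)/6 = 18/6 = 3; σ²_Task 7 = ((9−1)/6)² = 1.778
te_Task 8 = (4 + 4·7 + 10)/6 = 42/6 = 7; σ²_Task 8 = ((10−4)/6)² = 1.000
te_Task 9 = (1 + 4·4 + 7)/6 = 24/6 = 4; σ²_Task 9 = ((7−1)/6)² = 1.000
te_Task 10 = (2 + 4·3 + 10)/6 = 24/6 = 4; σ²_Task 10 = ((10−2)/6)² = 1.778

Forward pass:
ES_Task 1 = 0; EF_Task 1 = 11
ES_Task 2 = 0; EF_Task 2 = 10
ES_Task 3 = 0; EF_Task 3 = 10
ES_Task 4 = 0; EF_Task 4 = 2
ES_Task 5 = 0; EF_Task 5 = 6
ES_Task 6 = max(EF_Task 2=10, EF_Task 3=10) = 10; EF_Task 6 = 10+5 = 15
ES_Task 7 = 10; EF_Task 7 = 10+3 = 13
ES_Task 8 = 10; EF_Task 8 = 10+7 = 17
ES_Task 9 = max(EF_Task 1=11, EF_Task 3=10) = 11; EF_Task 9 = 11+4 = 15
ES_Task 10 = max(EF_Task 4=2, EF_Task 5=6, EF_Task 6=15, EF_Task 7=13, EF_Task 8=17, EF_Task 9=15) = 17; EF_Task 10 = 17+4 = 21
Expected project duration μ = 21 days. Critical path: Task 3 → Task 8 → Task 10.

Variance along critical path = 1.778 + 1.000 + 1.778 = 4.556; σ = √4.556 = 2.134 days.
Z = (20 − 21) / 2.134 = -0.469
P(T ≤ 20) = Φ(-0.469) ≈ 0.320

0.320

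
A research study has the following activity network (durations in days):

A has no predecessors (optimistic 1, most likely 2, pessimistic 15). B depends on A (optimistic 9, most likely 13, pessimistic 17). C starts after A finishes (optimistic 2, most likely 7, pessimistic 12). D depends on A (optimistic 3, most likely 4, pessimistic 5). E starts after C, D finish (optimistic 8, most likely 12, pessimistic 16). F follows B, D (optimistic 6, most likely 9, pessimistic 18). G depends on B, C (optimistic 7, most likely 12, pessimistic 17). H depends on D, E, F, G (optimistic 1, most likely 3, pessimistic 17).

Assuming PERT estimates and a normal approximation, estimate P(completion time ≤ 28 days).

0.073

te_A = (1 + 4·2 + 15)/6 = 24/6 = 4; σ²_A = ((15−1)/6)² = 5.444
te_B = (9 + 4·13 + 17)/6 = 78/6 = 13; σ²_B = ((17−9)/6)² = 1.778
te_C = (2 + 4·7 + 12)/6 = 42/6 = 7; σ²_C = ((12−2)/6)² = 2.778
te_D = (3 + 4·4 + 5)/6 = 24/6 = 4; σ²_D = ((5−3)/6)² = 0.111
te_E = (8 + 4·12 + 16)/6 = 72/6 = 12; σ²_E = ((16−8)/6)² = 1.778
te_F = (6 + 4·9 + 18)/6 = 60/6 = 10; σ²_F = ((18−6)/6)² = 4.000
te_G = (7 + 4·12 + 17)/6 = 72/6 = 12; σ²_G = ((17−7)/6)² = 2.778
te_H = (1 + 4·3 + 17)/6 = 30/6 = 5; σ²_H = ((17−1)/6)² = 7.111

Forward pass:
ES_A = 0; EF_A = 4
ES_B = 4; EF_B = 4+13 = 17
ES_C = 4; EF_C = 4+7 = 11
ES_D = 4; EF_D = 4+4 = 8
ES_E = max(EF_C=11, EF_D=8) = 11; EF_E = 11+12 = 23
ES_F = max(EF_B=17, EF_D=8) = 17; EF_F = 17+10 = 27
ES_G = max(EF_B=17, EF_C=11) = 17; EF_G = 17+12 = 29
ES_H = max(EF_D=8, EF_E=23, EF_F=27, EF_G=29) = 29; EF_H = 29+5 = 34
Expected project duration μ = 34 days. Critical path: A → B → G → H.

Variance along critical path = 5.444 + 1.778 + 2.778 + 7.111 = 17.111; σ = √17.111 = 4.137 days.
Z = (28 − 34) / 4.137 = -1.450
P(T ≤ 28) = Φ(-1.450) ≈ 0.073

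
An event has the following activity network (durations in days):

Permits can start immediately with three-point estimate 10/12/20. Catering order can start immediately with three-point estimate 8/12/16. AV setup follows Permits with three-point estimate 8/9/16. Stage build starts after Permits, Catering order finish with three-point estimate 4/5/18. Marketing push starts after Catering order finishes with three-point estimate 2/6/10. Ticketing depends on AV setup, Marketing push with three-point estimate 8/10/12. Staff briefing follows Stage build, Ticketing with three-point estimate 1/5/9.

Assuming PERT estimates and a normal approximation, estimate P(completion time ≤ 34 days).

0.062

te_Permits = (10 + 4·12 + 20)/6 = 78/6 = 13; σ²_Permits = ((20−10)/6)² = 2.778
te_Catering order = (8 + 4·12 + 16)/6 = 72/6 = 12; σ²_Catering order = ((16−8)/6)² = 1.778
te_AV setup = (8 + 4·9 + 16)/6 = 60/6 = 10; σ²_AV setup = ((16−8)/6)² = 1.778
te_Stage build = (4 + 4·5 + 18)/6 = 42/6 = 7; σ²_Stage build = ((18−4)/6)² = 5.444
te_Marketing push = (2 + 4·6 + 10)/6 = 36/6 = 6; σ²_Marketing push = ((10−2)/6)² = 1.778
te_Ticketing = (8 + 4·10 + 12)/6 = 60/6 = 10; σ²_Ticketing = ((12−8)/6)² = 0.444
te_Staff briefing = (1 + 4·5 + 9)/6 = 30/6 = 5; σ²_Staff briefing = ((9−1)/6)² = 1.778

Forward pass:
ES_Permits = 0; EF_Permits = 13
ES_Catering order = 0; EF_Catering order = 12
ES_AV setup = 13; EF_AV setup = 13+10 = 23
ES_Stage build = max(EF_Permits=13, EF_Catering order=12) = 13; EF_Stage build = 13+7 = 20
ES_Marketing push = 12; EF_Marketing push = 12+6 = 18
ES_Ticketing = max(EF_AV setup=23, EF_Marketing push=18) = 23; EF_Ticketing = 23+10 = 33
ES_Staff briefing = max(EF_Stage build=20, EF_Ticketing=33) = 33; EF_Staff briefing = 33+5 = 38
Expected project duration μ = 38 days. Critical path: Permits → AV setup → Ticketing → Staff briefing.

Variance along critical path = 2.778 + 1.778 + 0.444 + 1.778 = 6.778; σ = √6.778 = 2.603 days.
Z = (34 − 38) / 2.603 = -1.536
P(T ≤ 34) = Φ(-1.536) ≈ 0.062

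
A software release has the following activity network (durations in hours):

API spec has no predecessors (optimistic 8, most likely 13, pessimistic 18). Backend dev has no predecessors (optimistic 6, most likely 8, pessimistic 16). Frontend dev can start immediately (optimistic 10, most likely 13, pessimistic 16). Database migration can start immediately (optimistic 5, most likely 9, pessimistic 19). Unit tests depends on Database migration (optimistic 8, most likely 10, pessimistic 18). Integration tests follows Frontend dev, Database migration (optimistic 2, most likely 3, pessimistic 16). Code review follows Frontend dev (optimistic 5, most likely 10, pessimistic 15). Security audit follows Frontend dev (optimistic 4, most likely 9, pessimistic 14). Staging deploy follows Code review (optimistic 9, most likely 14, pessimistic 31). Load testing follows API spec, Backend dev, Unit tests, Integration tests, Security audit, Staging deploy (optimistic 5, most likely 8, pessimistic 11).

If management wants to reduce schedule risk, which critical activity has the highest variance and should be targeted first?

te_API spec = (8 + 4·13 + 18)/6 = 78/6 = 13; σ²_API spec = ((18−8)/6)² = 2.778
te_Backend dev = (6 + 4·8 + 16)/6 = 54/6 = 9; σ²_Backend dev = ((16−6)/6)² = 2.778
te_Frontend dev = (10 + 4·13 + 16)/6 = 78/6 = 13; σ²_Frontend dev = ((16−10)/6)² = 1.000
te_Database migration = (5 + 4·9 + 19)/6 = 60/6 = 10; σ²_Database migration = ((19−5)/6)² = 5.444
te_Unit tests = (8 + 4·10 + 18)/6 = 66/6 = 11; σ²_Unit tests = ((18−8)/6)² = 2.778
te_Integration tests = (2 + 4·3 + 16)/6 = 30/6 = 5; σ²_Integration tests = ((16−2)/6)² = 5.444
te_Code review = (5 + 4·10 + 15)/6 = 60/6 = 10; σ²_Code review = ((15−5)/6)² = 2.778
te_Security audit = (4 + 4·9 + 14)/6 = 54/6 = 9; σ²_Security audit = ((14−4)/6)² = 2.778
te_Staging deploy = (9 + 4·14 + 31)/6 = 96/6 = 16; σ²_Staging deploy = ((31−9)/6)² = 13.444
te_Load testing = (5 + 4·8 + 11)/6 = 48/6 = 8; σ²_Load testing = ((11−5)/6)² = 1.000

Forward pass:
ES_API spec = 0; EF_API spec = 13
ES_Backend dev = 0; EF_Backend dev = 9
ES_Frontend dev = 0; EF_Frontend dev = 13
ES_Database migration = 0; EF_Database migration = 10
ES_Unit tests = 10; EF_Unit tests = 10+11 = 21
ES_Integration tests = max(EF_Frontend dev=13, EF_Database migration=10) = 13; EF_Integration tests = 13+5 = 18
ES_Code review = 13; EF_Code review = 13+10 = 23
ES_Security audit = 13; EF_Security audit = 13+9 = 22
ES_Staging deploy = 23; EF_Staging deploy = 23+16 = 39
ES_Load testing = max(EF_API spec=13, EF_Backend dev=9, EF_Unit tests=21, EF_Integration tests=18, EF_Security audit=22, EF_Staging deploy=39) = 39; EF_Load testing = 39+8 = 47
Expected project duration μ = 47 hours. Critical path: Frontend dev → Code review → Staging deploy → Load testing.

Variances on critical path: σ²_Frontend dev=1.000, σ²_Code review=2.778, σ²_Staging deploy=13.444, σ²_Load testing=1.000.
Largest is σ²_Staging deploy = 13.444.

Staging deploy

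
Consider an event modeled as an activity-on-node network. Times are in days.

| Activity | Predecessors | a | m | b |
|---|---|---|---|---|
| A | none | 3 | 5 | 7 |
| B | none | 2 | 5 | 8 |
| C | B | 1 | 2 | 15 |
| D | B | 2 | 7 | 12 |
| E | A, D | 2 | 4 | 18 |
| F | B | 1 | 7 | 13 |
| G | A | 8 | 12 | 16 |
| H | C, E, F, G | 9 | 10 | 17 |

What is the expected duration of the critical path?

te_A = (3 + 4·5 + 7)/6 = 30/6 = 5
te_B = (2 + 4·5 + 8)/6 = 30/6 = 5
te_C = (1 + 4·2 + 15)/6 = 24/6 = 4
te_D = (2 + 4·7 + 12)/6 = 42/6 = 7
te_E = (2 + 4·4 + 18)/6 = 36/6 = 6
te_F = (1 + 4·7 + 13)/6 = 42/6 = 7
te_G = (8 + 4·12 + 16)/6 = 72/6 = 12
te_H = (9 + 4·10 + 17)/6 = 66/6 = 11

Forward pass:
ES_A = 0; EF_A = 5
ES_B = 0; EF_B = 5
ES_C = 5; EF_C = 5+4 = 9
ES_D = 5; EF_D = 5+7 = 12
ES_E = max(EF_A=5, EF_D=12) = 12; EF_E = 12+6 = 18
ES_F = 5; EF_F = 5+7 = 12
ES_G = 5; EF_G = 5+12 = 17
ES_H = max(EF_C=9, EF_E=18, EF_F=12, EF_G=17) = 18; EF_H = 18+11 = 29
Expected project duration μ = 29 days. Critical path: B → D → E → H.

29 days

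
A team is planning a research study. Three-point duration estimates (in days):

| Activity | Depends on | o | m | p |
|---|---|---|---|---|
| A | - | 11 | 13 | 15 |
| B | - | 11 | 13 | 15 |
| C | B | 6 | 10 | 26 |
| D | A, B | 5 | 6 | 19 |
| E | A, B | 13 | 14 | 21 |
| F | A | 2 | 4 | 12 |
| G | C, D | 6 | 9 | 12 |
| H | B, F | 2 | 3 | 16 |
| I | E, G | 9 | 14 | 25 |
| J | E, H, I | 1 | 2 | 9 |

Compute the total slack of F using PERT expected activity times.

te_A = (11 + 4·13 + 15)/6 = 78/6 = 13
te_B = (11 + 4·13 + 15)/6 = 78/6 = 13
te_C = (6 + 4·10 + 26)/6 = 72/6 = 12
te_D = (5 + 4·6 + 19)/6 = 48/6 = 8
te_E = (13 + 4·14 + 21)/6 = 90/6 = 15
te_F = (2 + 4·4 + 12)/6 = 30/6 = 5
te_G = (6 + 4·9 + 12)/6 = 54/6 = 9
te_H = (2 + 4·3 + 16)/6 = 30/6 = 5
te_I = (9 + 4·14 + 25)/6 = 90/6 = 15
te_J = (1 + 4·2 + 9)/6 = 18/6 = 3

Forward pass:
ES_A = 0; EF_A = 13
ES_B = 0; EF_B = 13
ES_C = 13; EF_C = 13+12 = 25
ES_D = max(EF_A=13, EF_B=13) = 13; EF_D = 13+8 = 21
ES_E = max(EF_A=13, EF_B=13) = 13; EF_E = 13+15 = 28
ES_F = 13; EF_F = 13+5 = 18
ES_G = max(EF_C=25, EF_D=21) = 25; EF_G = 25+9 = 34
ES_H = max(EF_B=13, EF_F=18) = 18; EF_H = 18+5 = 23
ES_I = max(EF_E=28, EF_G=34) = 34; EF_I = 34+15 = 49
ES_J = max(EF_E=28, EF_H=23, EF_I=49) = 49; EF_J = 49+3 = 52
Expected project duration μ = 52 days. Critical path: B → C → G → I → J.

Backward pass:
LF_J = 52; LS_J = 52−3 = 49
LF_I = LS_J = 49; LS_I = 49−15 = 34
LF_H = LS_J = 49; LS_H = 49−5 = 44
LF_G = LS_I = 34; LS_G = 34−9 = 25
LF_F = LS_H = 44; LS_F = 44−5 = 39
LF_E = min(LS_I=34, LS_J=49) = 34; LS_E = 34−15 = 19
LF_D = LS_G = 25; LS_D = 25−8 = 17
LF_C = LS_G = 25; LS_C = 25−12 = 13
LF_B = min(LS_C=13, LS_D=17, LS_E=19, LS_H=44) = 13; LS_B = 13−13 = 0
LF_A = min(LS_D=17, LS_E=19, LS_F=39) = 17; LS_A = 17−13 = 4
Slack_F = LS_F − ES_F = 39 − 13 = 26

26 days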